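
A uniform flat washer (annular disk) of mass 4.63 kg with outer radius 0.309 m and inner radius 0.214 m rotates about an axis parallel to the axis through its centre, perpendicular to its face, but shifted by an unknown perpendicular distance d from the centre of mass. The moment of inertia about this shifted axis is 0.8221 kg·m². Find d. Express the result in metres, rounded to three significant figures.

0.327

About the centre-of-mass axis, I_cm = (1/2)M(R²+r²) = (1/2)(4.63)[(0.309)² + (0.214)²] = 0.32706 kg·m².
Parallel axis theorem: I = I_cm + Md², so Md² = 0.8221 − 0.32706 = 0.49504 kg·m².
d = √(0.49504 / 4.63) = 0.32699 m.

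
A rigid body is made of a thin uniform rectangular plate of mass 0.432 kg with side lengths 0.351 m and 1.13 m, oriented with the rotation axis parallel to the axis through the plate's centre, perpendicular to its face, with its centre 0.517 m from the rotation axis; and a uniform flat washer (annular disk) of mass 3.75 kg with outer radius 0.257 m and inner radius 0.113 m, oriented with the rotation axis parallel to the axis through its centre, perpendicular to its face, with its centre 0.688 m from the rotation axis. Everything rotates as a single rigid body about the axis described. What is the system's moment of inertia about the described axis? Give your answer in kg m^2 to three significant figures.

2.09

Rectangular plate: I_cm = (1/12)M(a²+b²) = (1/12)(0.432)[(0.351)² + (1.13)²] = 0.050404 kg m^2; centre at d = 0.517 m, so I = I_cm + Md² gives I = 0.050404 + (0.432)(0.517)² = 0.16587 kg m^2.
Annular disk: I_cm = (1/2)M(R²+r²) = (1/2)(3.75)[(0.257)² + (0.113)²] = 0.14778 kg m^2; centre at d = 0.688 m, so I = I_cm + Md² gives I = 0.14778 + (3.75)(0.688)² = 1.9228 kg m^2.
Total I = 0.16587 + 1.9228 = 2.0887 kg m^2.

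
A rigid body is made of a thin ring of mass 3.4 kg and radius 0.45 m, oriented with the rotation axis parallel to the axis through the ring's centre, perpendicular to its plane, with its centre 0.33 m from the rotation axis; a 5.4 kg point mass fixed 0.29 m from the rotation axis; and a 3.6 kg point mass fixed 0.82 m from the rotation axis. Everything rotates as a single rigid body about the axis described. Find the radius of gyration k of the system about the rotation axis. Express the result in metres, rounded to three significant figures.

0.563

Thin ring: I_cm = MR² = (3.4)(0.45)² = 0.6885 kg·m²; centre at d = 0.33 m, so I = I_cm + Md² gives I = 0.6885 + (3.4)(0.33)² = 1.0588 kg·m².
Point mass: I_cm = 0; centre at d = 0.29 m, so I = I_cm + Md² gives I = 0 + (5.4)(0.29)² = 0.45414 kg·m².
Point mass: I_cm = 0; centre at d = 0.82 m, so I = I_cm + Md² gives I = 0 + (3.6)(0.82)² = 2.4206 kg·m².
Total I = 3.9335 kg·m²; total mass M = 12.4 kg.
k = √(I/M) = √(3.9335/12.4) = 0.56322 m.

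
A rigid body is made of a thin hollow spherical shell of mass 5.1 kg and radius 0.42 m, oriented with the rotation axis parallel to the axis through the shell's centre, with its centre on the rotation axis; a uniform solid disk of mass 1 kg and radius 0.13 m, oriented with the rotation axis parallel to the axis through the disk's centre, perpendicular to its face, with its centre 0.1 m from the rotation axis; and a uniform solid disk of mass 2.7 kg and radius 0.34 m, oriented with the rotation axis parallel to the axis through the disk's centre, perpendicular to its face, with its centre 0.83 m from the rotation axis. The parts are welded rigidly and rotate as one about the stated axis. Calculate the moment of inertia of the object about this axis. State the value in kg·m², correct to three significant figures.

Spherical shell: I_cm = (2/3)MR² = (2/3)(5.1)(0.42)² = 0.59976 kg·m²; axis through the centre, so I = 0.59976 kg·m².
Solid disk: I_cm = (1/2)MR² = (1/2)(1)(0.13)² = 0.00845 kg·m²; centre at d = 0.1 m, so I = I_cm + Md² gives I = 0.00845 + (1)(0.1)² = 0.01845 kg·m².
Solid disk: I_cm = (1/2)MR² = (1/2)(2.7)(0.34)² = 0.15606 kg·m²; centre at d = 0.83 m, so I = I_cm + Md² gives I = 0.15606 + (2.7)(0.83)² = 2.0161 kg·m².
Total I = 0.59976 + 0.01845 + 2.0161 = 2.6343 kg·m².

2.63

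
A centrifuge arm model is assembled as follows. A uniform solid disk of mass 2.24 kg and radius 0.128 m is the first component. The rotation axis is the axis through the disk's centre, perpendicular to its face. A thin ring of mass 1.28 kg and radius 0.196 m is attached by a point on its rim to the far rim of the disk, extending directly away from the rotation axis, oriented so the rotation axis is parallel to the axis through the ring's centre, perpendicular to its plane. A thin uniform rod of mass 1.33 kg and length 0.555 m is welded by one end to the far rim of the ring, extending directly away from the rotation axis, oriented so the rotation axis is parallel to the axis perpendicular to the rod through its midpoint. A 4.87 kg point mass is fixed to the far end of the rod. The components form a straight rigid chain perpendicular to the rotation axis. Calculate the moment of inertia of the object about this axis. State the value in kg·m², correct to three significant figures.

6.71

Solid disk: I_cm = (1/2)MR² = (1/2)(2.24)(0.128)² = 0.01835 kg·m²; axis through the centre, so I = 0.01835 kg·m².
Thin ring: I_cm = MR² = (1.28)(0.196)² = 0.049172 kg·m²; centre at d = 0.128 + 0.196 = 0.324 m, so I = I_cm + Md² gives I = 0.049172 + (1.28)(0.324)² = 0.18354 kg·m².
Thin rod: I_cm = (1/12)ML² = (1/12)(1.33)(0.555)² = 0.034139 kg·m²; centre at d = 0.128 + 0.196 + 0.196 + 0.2775 = 0.7975 m, so I = I_cm + Md² gives I = 0.034139 + (1.33)(0.7975)² = 0.88003 kg·m².
Point mass: I_cm = 0; centre at d = 0.128 + 0.196 + 0.196 + 0.2775 + 0.2775 = 1.075 m, so I = I_cm + Md² gives I = 0 + (4.87)(1.075)² = 5.6279 kg·m².
Total I = 0.01835 + 0.18354 + 0.88003 + 5.6279 = 6.7098 kg·m².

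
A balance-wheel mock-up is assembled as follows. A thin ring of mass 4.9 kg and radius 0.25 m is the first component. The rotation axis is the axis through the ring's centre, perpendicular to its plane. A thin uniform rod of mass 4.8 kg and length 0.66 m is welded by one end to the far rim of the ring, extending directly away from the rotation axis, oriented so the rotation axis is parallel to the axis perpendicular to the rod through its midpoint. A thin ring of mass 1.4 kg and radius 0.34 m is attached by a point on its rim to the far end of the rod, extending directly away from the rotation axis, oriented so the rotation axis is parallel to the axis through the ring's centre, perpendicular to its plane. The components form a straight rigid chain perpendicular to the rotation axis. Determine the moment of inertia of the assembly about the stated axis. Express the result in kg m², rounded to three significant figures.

Thin ring: I_cm = MR² = (4.9)(0.25)² = 0.30625 kg m²; axis through the centre, so I = 0.30625 kg m².
Thin rod: I_cm = (1/12)ML² = (1/12)(4.8)(0.66)² = 0.17424 kg m²; centre at d = 0.25 + 0.33 = 0.58 m, so I = I_cm + Md² gives I = 0.17424 + (4.8)(0.58)² = 1.789 kg m².
Thin ring: I_cm = MR² = (1.4)(0.34)² = 0.16184 kg m²; centre at d = 0.25 + 0.33 + 0.33 + 0.34 = 1.25 m, so I = I_cm + Md² gives I = 0.16184 + (1.4)(1.25)² = 2.3493 kg m².
Total I = 0.30625 + 1.789 + 2.3493 = 4.4446 kg m².

4.44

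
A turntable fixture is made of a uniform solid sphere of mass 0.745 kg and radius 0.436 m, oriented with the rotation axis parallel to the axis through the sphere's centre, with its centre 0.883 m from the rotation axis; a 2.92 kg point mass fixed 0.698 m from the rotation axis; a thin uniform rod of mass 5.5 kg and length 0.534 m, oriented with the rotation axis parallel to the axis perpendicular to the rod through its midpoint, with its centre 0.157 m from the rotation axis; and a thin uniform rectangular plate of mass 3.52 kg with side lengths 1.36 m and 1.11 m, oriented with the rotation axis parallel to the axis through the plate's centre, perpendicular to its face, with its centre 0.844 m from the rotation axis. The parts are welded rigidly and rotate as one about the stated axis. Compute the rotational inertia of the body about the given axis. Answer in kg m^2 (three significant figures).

5.74

Solid sphere: I_cm = (2/5)MR² = (2/5)(0.745)(0.436)² = 0.056649 kg m^2; centre at d = 0.883 m, so the parallel axis theorem gives I = 0.056649 + (0.745)(0.883)² = 0.63752 kg m^2.
Point mass: I_cm = 0; centre at d = 0.698 m, so the parallel axis theorem gives I = 0 + (2.92)(0.698)² = 1.4226 kg m^2.
Thin rod: I_cm = (1/12)ML² = (1/12)(5.5)(0.534)² = 0.1307 kg m^2; centre at d = 0.157 m, so the parallel axis theorem gives I = 0.1307 + (5.5)(0.157)² = 0.26627 kg m^2.
Rectangular plate: I_cm = (1/12)M(a²+b²) = (1/12)(3.52)[(1.36)² + (1.11)²] = 0.90397 kg m^2; centre at d = 0.844 m, so the parallel axis theorem gives I = 0.90397 + (3.52)(0.844)² = 3.4114 kg m^2.
Total I = 0.63752 + 1.4226 + 0.26627 + 3.4114 = 5.7378 kg m^2.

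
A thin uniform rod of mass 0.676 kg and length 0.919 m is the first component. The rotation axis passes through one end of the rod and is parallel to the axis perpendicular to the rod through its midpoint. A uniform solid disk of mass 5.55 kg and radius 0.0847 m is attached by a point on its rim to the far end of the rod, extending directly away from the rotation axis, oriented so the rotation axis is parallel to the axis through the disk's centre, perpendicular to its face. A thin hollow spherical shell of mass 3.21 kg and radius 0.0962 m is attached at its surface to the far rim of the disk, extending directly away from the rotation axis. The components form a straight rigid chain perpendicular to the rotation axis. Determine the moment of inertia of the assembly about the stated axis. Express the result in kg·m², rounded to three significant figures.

10.3

Thin rod: I_cm = (1/12)ML² = (1/12)(0.676)(0.919)² = 0.047577 kg·m²; centre at d = 0.4595 m, so the parallel axis theorem gives I = 0.047577 + (0.676)(0.4595)² = 0.19031 kg·m².
Solid disk: I_cm = (1/2)MR² = (1/2)(5.55)(0.0847)² = 0.019908 kg·m²; centre at d = 0.4595 + 0.4595 + 0.0847 = 1.0037 m, so the parallel axis theorem gives I = 0.019908 + (5.55)(1.0037)² = 5.6111 kg·m².
Spherical shell: I_cm = (2/3)MR² = (2/3)(3.21)(0.0962)² = 0.019805 kg·m²; centre at d = 0.4595 + 0.4595 + 0.0847 + 0.0847 + 0.0962 = 1.1846 m, so the parallel axis theorem gives I = 0.019805 + (3.21)(1.1846)² = 4.5243 kg·m².
Total I = 0.19031 + 5.6111 + 4.5243 = 10.326 kg·m².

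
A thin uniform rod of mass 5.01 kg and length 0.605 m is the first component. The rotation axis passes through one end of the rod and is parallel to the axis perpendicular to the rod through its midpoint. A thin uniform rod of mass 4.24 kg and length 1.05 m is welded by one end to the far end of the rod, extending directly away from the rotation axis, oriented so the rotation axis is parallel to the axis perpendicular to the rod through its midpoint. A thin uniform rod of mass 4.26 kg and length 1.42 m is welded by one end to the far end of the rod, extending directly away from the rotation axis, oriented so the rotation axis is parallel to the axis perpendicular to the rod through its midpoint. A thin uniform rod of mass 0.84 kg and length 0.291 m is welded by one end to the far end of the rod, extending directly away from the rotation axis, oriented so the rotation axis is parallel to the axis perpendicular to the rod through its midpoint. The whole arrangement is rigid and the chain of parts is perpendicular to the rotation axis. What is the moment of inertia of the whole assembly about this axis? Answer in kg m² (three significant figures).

Thin rod: I_cm = (1/12)ML² = (1/12)(5.01)(0.605)² = 0.15282 kg m²; centre at d = 0.3025 m, so I = I_cm + Md² gives I = 0.15282 + (5.01)(0.3025)² = 0.61126 kg m².
Thin rod: I_cm = (1/12)ML² = (1/12)(4.24)(1.05)² = 0.38955 kg m²; centre at d = 0.3025 + 0.3025 + 0.525 = 1.13 m, so I = I_cm + Md² gives I = 0.38955 + (4.24)(1.13)² = 5.8036 kg m².
Thin rod: I_cm = (1/12)ML² = (1/12)(4.26)(1.42)² = 0.71582 kg m²; centre at d = 0.3025 + 0.3025 + 0.525 + 0.525 + 0.71 = 2.365 m, so I = I_cm + Md² gives I = 0.71582 + (4.26)(2.365)² = 24.543 kg m².
Thin rod: I_cm = (1/12)ML² = (1/12)(0.84)(0.291)² = 0.0059277 kg m²; centre at d = 0.3025 + 0.3025 + 0.525 + 0.525 + 0.71 + 0.71 + 0.1455 = 3.2205 m, so I = I_cm + Md² gives I = 0.0059277 + (0.84)(3.2205)² = 8.7181 kg m².
Total I = 0.61126 + 5.8036 + 24.543 + 8.7181 = 39.676 kg m².

39.7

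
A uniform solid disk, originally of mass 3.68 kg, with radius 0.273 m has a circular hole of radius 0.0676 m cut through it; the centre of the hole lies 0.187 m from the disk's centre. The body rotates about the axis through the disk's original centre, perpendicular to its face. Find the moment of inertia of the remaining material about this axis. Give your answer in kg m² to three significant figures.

Unpierced body about its centre: I₀ = (1/2)MR² = (1/2)(3.68)(0.273)² = 0.13713 kg m².
The removed disk has mass m = M·(r/R)² = (3.68)(0.0676/0.273)² = 0.22564 kg (same uniform areal density).
Its moment of inertia about the rotation axis (parallel-axis theorem): I_hole = (1/2)mr² + md² = (1/2)(0.22564)(0.0676)² + (0.22564)(0.187)² = 0.008406 kg m².
Treating the hole as negative mass, I = I₀ − I_hole = 0.13713 − 0.008406 = 0.12873 kg m².

0.129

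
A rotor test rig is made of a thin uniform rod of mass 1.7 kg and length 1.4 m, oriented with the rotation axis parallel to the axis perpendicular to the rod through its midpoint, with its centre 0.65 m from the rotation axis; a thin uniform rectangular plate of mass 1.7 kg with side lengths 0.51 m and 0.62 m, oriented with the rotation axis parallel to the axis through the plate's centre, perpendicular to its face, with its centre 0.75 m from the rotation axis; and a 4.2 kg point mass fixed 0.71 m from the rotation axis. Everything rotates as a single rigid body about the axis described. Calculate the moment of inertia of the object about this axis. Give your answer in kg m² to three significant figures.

4.16

Thin rod: I_cm = (1/12)ML² = (1/12)(1.7)(1.4)² = 0.27767 kg m²; centre at d = 0.65 m, so the parallel axis theorem gives I = 0.27767 + (1.7)(0.65)² = 0.99592 kg m².
Rectangular plate: I_cm = (1/12)M(a²+b²) = (1/12)(1.7)[(0.51)² + (0.62)²] = 0.091304 kg m²; centre at d = 0.75 m, so the parallel axis theorem gives I = 0.091304 + (1.7)(0.75)² = 1.0476 kg m².
Point mass: I_cm = 0; centre at d = 0.71 m, so the parallel axis theorem gives I = 0 + (4.2)(0.71)² = 2.1172 kg m².
Total I = 0.99592 + 1.0476 + 2.1172 = 4.1607 kg m².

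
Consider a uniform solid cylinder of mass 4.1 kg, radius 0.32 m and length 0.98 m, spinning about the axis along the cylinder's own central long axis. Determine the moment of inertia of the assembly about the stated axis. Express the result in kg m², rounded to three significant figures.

0.210

I_cm = (1/2)MR² = (1/2)(4.1)(0.32)² = 0.20992 kg m²; axis through the centre, so I = 0.20992 kg m².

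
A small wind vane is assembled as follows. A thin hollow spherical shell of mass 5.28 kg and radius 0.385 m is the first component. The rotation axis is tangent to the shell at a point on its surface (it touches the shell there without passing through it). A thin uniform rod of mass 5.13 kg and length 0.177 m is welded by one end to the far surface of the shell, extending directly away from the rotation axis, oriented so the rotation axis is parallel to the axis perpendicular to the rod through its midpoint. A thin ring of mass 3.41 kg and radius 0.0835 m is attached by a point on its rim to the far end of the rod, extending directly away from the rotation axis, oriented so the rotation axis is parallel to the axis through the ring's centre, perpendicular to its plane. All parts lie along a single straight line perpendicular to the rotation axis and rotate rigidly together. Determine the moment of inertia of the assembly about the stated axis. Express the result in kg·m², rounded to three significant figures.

Spherical shell: I_cm = (2/3)MR² = (2/3)(5.28)(0.385)² = 0.52175 kg·m²; centre at d = 0.385 m, so I = I_cm + Md² gives I = 0.52175 + (5.28)(0.385)² = 1.3044 kg·m².
Thin rod: I_cm = (1/12)ML² = (1/12)(5.13)(0.177)² = 0.013393 kg·m²; centre at d = 0.385 + 0.385 + 0.0885 = 0.8585 m, so I = I_cm + Md² gives I = 0.013393 + (5.13)(0.8585)² = 3.7943 kg·m².
Thin ring: I_cm = MR² = (3.41)(0.0835)² = 0.023775 kg·m²; centre at d = 0.385 + 0.385 + 0.0885 + 0.0885 + 0.0835 = 1.0305 m, so I = I_cm + Md² gives I = 0.023775 + (3.41)(1.0305)² = 3.645 kg·m².
Total I = 1.3044 + 3.7943 + 3.645 = 8.7437 kg·m².

8.74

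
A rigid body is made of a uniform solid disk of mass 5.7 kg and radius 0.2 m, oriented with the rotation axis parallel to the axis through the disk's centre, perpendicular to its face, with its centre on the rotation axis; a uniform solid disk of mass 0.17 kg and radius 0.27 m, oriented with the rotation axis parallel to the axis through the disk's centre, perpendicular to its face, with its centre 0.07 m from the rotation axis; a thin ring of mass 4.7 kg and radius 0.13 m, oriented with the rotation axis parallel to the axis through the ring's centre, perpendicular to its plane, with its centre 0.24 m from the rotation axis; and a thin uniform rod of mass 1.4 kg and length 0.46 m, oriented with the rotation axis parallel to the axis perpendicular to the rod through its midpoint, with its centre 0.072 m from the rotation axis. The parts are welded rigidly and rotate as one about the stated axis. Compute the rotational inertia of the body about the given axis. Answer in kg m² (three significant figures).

0.503

Solid disk: I_cm = (1/2)MR² = (1/2)(5.7)(0.2)² = 0.114 kg m²; axis through the centre, so I = 0.114 kg m².
Solid disk: I_cm = (1/2)MR² = (1/2)(0.17)(0.27)² = 0.0061965 kg m²; centre at d = 0.07 m, so the parallel axis theorem gives I = 0.0061965 + (0.17)(0.07)² = 0.0070295 kg m².
Thin ring: I_cm = MR² = (4.7)(0.13)² = 0.07943 kg m²; centre at d = 0.24 m, so the parallel axis theorem gives I = 0.07943 + (4.7)(0.24)² = 0.35015 kg m².
Thin rod: I_cm = (1/12)ML² = (1/12)(1.4)(0.46)² = 0.024687 kg m²; centre at d = 0.072 m, so the parallel axis theorem gives I = 0.024687 + (1.4)(0.072)² = 0.031944 kg m².
Total I = 0.114 + 0.0070295 + 0.35015 + 0.031944 = 0.50312 kg m².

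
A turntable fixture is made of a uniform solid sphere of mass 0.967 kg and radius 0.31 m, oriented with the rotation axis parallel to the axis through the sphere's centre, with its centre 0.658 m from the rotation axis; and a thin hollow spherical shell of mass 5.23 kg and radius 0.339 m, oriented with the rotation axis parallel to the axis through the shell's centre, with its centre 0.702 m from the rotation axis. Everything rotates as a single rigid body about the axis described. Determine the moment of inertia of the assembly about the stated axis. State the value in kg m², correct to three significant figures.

Solid sphere: I_cm = (2/5)MR² = (2/5)(0.967)(0.31)² = 0.037171 kg m²; centre at d = 0.658 m, so I = I_cm + Md² gives I = 0.037171 + (0.967)(0.658)² = 0.45585 kg m².
Spherical shell: I_cm = (2/3)MR² = (2/3)(5.23)(0.339)² = 0.40069 kg m²; centre at d = 0.702 m, so I = I_cm + Md² gives I = 0.40069 + (5.23)(0.702)² = 2.9781 kg m².
Total I = 0.45585 + 2.9781 = 3.4339 kg m².

3.43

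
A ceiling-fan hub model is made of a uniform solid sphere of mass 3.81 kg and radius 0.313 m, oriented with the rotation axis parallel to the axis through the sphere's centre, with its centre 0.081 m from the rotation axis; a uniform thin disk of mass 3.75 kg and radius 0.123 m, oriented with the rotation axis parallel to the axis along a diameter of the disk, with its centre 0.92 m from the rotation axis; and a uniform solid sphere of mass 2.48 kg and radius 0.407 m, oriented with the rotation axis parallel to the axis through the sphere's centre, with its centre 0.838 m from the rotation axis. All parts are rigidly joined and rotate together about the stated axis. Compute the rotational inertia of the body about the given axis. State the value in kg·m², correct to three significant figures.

5.27

Solid sphere: I_cm = (2/5)MR² = (2/5)(3.81)(0.313)² = 0.1493 kg·m²; centre at d = 0.081 m, so I = I_cm + Md² gives I = 0.1493 + (3.81)(0.081)² = 0.1743 kg·m².
Thin disk: I_cm = (1/4)MR² = (1/4)(3.75)(0.123)² = 0.014183 kg·m²; centre at d = 0.92 m, so I = I_cm + Md² gives I = 0.014183 + (3.75)(0.92)² = 3.1882 kg·m².
Solid sphere: I_cm = (2/5)MR² = (2/5)(2.48)(0.407)² = 0.16432 kg·m²; centre at d = 0.838 m, so I = I_cm + Md² gives I = 0.16432 + (2.48)(0.838)² = 1.9059 kg·m².
Total I = 0.1743 + 3.1882 + 1.9059 = 5.2684 kg·m².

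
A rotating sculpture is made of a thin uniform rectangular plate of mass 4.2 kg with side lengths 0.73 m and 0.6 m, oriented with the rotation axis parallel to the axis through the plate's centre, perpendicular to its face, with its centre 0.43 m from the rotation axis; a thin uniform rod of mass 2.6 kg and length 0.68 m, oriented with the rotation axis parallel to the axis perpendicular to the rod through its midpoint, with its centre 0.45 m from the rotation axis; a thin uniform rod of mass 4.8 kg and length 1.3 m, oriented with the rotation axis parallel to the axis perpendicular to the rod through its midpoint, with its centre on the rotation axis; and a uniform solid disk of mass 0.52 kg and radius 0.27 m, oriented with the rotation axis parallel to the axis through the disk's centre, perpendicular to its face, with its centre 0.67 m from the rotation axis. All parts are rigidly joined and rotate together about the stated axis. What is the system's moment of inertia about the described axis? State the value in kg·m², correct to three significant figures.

2.64

Rectangular plate: I_cm = (1/12)M(a²+b²) = (1/12)(4.2)[(0.73)² + (0.6)²] = 0.31251 kg·m²; centre at d = 0.43 m, so I = I_cm + Md² gives I = 0.31251 + (4.2)(0.43)² = 1.0891 kg·m².
Thin rod: I_cm = (1/12)ML² = (1/12)(2.6)(0.68)² = 0.10019 kg·m²; centre at d = 0.45 m, so I = I_cm + Md² gives I = 0.10019 + (2.6)(0.45)² = 0.62669 kg·m².
Thin rod: I_cm = (1/12)ML² = (1/12)(4.8)(1.3)² = 0.676 kg·m²; axis through the centre, so I = 0.676 kg·m².
Solid disk: I_cm = (1/2)MR² = (1/2)(0.52)(0.27)² = 0.018954 kg·m²; centre at d = 0.67 m, so I = I_cm + Md² gives I = 0.018954 + (0.52)(0.67)² = 0.25238 kg·m².
Total I = 1.0891 + 0.62669 + 0.676 + 0.25238 = 2.6442 kg·m².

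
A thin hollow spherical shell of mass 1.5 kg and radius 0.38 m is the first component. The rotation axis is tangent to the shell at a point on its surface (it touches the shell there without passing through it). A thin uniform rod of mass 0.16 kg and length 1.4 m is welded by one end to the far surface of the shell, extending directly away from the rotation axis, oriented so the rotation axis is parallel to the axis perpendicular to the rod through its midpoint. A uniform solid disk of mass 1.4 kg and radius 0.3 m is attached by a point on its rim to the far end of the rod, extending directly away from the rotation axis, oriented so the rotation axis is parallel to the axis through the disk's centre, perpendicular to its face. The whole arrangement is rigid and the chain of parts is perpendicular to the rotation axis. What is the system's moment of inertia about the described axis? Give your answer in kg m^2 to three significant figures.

9.26

Spherical shell: I_cm = (2/3)MR² = (2/3)(1.5)(0.38)² = 0.1444 kg m^2; centre at d = 0.38 m, so the parallel axis theorem gives I = 0.1444 + (1.5)(0.38)² = 0.361 kg m^2.
Thin rod: I_cm = (1/12)ML² = (1/12)(0.16)(1.4)² = 0.026133 kg m^2; centre at d = 0.38 + 0.38 + 0.7 = 1.46 m, so the parallel axis theorem gives I = 0.026133 + (0.16)(1.46)² = 0.36719 kg m^2.
Solid disk: I_cm = (1/2)MR² = (1/2)(1.4)(0.3)² = 0.063 kg m^2; centre at d = 0.38 + 0.38 + 0.7 + 0.7 + 0.3 = 2.46 m, so the parallel axis theorem gives I = 0.063 + (1.4)(2.46)² = 8.5352 kg m^2.
Total I = 0.361 + 0.36719 + 8.5352 = 9.2634 kg m^2.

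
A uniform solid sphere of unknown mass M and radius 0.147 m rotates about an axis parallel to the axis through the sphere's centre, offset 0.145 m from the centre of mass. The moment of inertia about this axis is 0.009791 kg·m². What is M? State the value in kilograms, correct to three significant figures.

I = I_cm + Md² = (2/5)MR² + Md² = M·[0.4·(0.147)² + (0.145)²] = M·0.029669.
So M = 0.009791 / 0.029669 = 0.33001 kg.

0.330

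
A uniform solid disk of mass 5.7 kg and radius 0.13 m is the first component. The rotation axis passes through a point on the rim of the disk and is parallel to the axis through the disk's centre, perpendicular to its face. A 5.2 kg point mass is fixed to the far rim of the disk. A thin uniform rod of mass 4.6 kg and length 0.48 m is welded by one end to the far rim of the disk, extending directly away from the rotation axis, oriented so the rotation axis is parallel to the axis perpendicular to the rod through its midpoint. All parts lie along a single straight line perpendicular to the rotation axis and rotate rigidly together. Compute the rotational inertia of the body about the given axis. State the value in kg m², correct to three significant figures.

Solid disk: I_cm = (1/2)MR² = (1/2)(5.7)(0.13)² = 0.048165 kg m²; centre at d = 0.13 m, so I = I_cm + Md² gives I = 0.048165 + (5.7)(0.13)² = 0.1445 kg m².
Point mass: I_cm = 0; centre at d = 0.13 + 0.13 = 0.26 m, so I = I_cm + Md² gives I = 0 + (5.2)(0.26)² = 0.35152 kg m².
Thin rod: I_cm = (1/12)ML² = (1/12)(4.6)(0.48)² = 0.08832 kg m²; centre at d = 0.13 + 0.13 + 0.24 = 0.5 m, so I = I_cm + Md² gives I = 0.08832 + (4.6)(0.5)² = 1.2383 kg m².
Total I = 0.1445 + 0.35152 + 1.2383 = 1.7343 kg m².

1.73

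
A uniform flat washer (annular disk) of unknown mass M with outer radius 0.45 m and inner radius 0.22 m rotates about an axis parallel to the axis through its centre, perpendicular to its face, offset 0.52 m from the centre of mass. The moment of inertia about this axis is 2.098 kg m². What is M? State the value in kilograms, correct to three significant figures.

I = I_cm + Md² = (1/2)M(R²+r²) + Md² = M·[0.5·[(0.45)² + (0.22)²] + (0.52)²] = M·0.39585.
So M = 2.098 / 0.39585 = 5.3 kg.

5.30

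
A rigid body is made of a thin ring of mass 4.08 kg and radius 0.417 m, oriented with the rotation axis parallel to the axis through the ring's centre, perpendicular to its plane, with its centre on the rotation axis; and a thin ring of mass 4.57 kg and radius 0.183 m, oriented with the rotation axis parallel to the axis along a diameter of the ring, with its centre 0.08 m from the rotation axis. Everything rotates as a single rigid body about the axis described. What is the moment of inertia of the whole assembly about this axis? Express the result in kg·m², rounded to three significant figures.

0.815

Thin ring: I_cm = MR² = (4.08)(0.417)² = 0.70947 kg·m²; axis through the centre, so I = 0.70947 kg·m².
Thin ring: I_cm = (1/2)MR² = (1/2)(4.57)(0.183)² = 0.076522 kg·m²; centre at d = 0.08 m, so the parallel axis theorem gives I = 0.076522 + (4.57)(0.08)² = 0.10577 kg·m².
Total I = 0.70947 + 0.10577 = 0.81524 kg·m².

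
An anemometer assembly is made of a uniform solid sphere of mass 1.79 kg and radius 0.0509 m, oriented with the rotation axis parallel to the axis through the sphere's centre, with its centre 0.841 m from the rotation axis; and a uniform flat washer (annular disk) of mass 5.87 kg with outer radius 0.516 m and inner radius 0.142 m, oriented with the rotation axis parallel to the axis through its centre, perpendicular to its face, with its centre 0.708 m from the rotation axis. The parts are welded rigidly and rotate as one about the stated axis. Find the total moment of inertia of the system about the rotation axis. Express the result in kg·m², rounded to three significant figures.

Solid sphere: I_cm = (2/5)MR² = (2/5)(1.79)(0.0509)² = 0.001855 kg·m²; centre at d = 0.841 m, so I = I_cm + Md² gives I = 0.001855 + (1.79)(0.841)² = 1.2679 kg·m².
Annular disk: I_cm = (1/2)M(R²+r²) = (1/2)(5.87)[(0.516)² + (0.142)²] = 0.84064 kg·m²; centre at d = 0.708 m, so I = I_cm + Md² gives I = 0.84064 + (5.87)(0.708)² = 3.7831 kg·m².
Total I = 1.2679 + 3.7831 = 5.051 kg·m².

5.05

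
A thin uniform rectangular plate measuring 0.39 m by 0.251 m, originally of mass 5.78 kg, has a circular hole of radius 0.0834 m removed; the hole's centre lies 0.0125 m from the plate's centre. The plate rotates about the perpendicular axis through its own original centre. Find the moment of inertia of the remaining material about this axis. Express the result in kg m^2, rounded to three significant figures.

Unpierced body about its centre: I₀ = (1/12)M(a²+b²) = (1/12)(5.78)[(0.39)² + (0.251)²] = 0.10361 kg m^2.
The removed disk has mass m = M·πr²/(ab) = (5.78)·π(0.0834)²/(0.39·0.251) = 1.2902 kg (same uniform areal density).
Its moment of inertia about the rotation axis (parallel-axis theorem): I_hole = (1/2)mr² + md² = (1/2)(1.2902)(0.0834)² + (1.2902)(0.0125)² = 0.0046888 kg m^2.
Treating the hole as negative mass, I = I₀ − I_hole = 0.10361 − 0.0046888 = 0.098918 kg m^2.

0.0989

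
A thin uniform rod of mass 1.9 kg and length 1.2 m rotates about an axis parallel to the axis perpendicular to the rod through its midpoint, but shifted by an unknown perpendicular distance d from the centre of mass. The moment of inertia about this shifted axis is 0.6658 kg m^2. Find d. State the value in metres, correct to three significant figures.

0.480

About the centre-of-mass axis, I_cm = (1/12)ML² = (1/12)(1.9)(1.2)² = 0.228 kg m^2.
Parallel axis theorem: I = I_cm + Md², so Md² = 0.6658 − 0.228 = 0.4378 kg m^2.
d = √(0.4378 / 1.9) = 0.48002 m.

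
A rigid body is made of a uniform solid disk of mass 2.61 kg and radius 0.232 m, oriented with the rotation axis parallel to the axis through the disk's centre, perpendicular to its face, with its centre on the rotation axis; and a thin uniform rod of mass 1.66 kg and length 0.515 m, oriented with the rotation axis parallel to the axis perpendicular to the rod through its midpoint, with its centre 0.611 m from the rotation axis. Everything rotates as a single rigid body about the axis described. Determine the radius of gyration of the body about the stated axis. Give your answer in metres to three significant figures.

0.413

Solid disk: I_cm = (1/2)MR² = (1/2)(2.61)(0.232)² = 0.07024 kg m^2; axis through the centre, so I = 0.07024 kg m^2.
Thin rod: I_cm = (1/12)ML² = (1/12)(1.66)(0.515)² = 0.036689 kg m^2; centre at d = 0.611 m, so I = I_cm + Md² gives I = 0.036689 + (1.66)(0.611)² = 0.6564 kg m^2.
Total I = 0.72664 kg m^2; total mass M = 4.27 kg.
k = √(I/M) = √(0.72664/4.27) = 0.41252 m.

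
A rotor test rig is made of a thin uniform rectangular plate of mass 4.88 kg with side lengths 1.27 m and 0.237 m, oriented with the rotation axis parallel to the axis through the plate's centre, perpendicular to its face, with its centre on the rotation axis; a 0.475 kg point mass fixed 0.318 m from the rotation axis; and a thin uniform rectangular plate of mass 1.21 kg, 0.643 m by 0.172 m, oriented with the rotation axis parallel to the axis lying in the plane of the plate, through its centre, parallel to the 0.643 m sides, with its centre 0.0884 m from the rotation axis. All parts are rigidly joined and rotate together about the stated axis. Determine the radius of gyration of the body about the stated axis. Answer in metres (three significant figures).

Rectangular plate: I_cm = (1/12)M(a²+b²) = (1/12)(4.88)[(1.27)² + (0.237)²] = 0.67875 kg·m²; axis through the centre, so I = 0.67875 kg·m².
Point mass: I_cm = 0; centre at d = 0.318 m, so the parallel axis theorem gives I = 0 + (0.475)(0.318)² = 0.048034 kg·m².
Rectangular plate: I_cm = (1/12)Mb² = (1/12)(1.21)(0.172)² = 0.0029831 kg·m²; centre at d = 0.0884 m, so the parallel axis theorem gives I = 0.0029831 + (1.21)(0.0884)² = 0.012439 kg·m².
Total I = 0.73923 kg·m²; total mass M = 6.565 kg.
k = √(I/M) = √(0.73923/6.565) = 0.33556 m.

0.336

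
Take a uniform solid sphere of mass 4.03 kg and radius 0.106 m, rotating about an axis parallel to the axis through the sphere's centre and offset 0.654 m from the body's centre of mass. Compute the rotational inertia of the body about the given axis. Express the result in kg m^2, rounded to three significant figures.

I_cm = (2/5)MR² = (2/5)(4.03)(0.106)² = 0.018112 kg m^2; centre at d = 0.654 m, so the parallel axis theorem gives I = 0.018112 + (4.03)(0.654)² = 1.7418 kg m^2.

1.74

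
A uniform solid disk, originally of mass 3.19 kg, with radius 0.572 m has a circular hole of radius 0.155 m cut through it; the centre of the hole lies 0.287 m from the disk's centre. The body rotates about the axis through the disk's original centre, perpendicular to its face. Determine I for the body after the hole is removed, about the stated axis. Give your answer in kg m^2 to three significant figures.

0.500

Unpierced body about its centre: I₀ = (1/2)MR² = (1/2)(3.19)(0.572)² = 0.52186 kg m^2.
The removed disk has mass m = M·(r/R)² = (3.19)(0.155/0.572)² = 0.23424 kg (same uniform areal density).
Its moment of inertia about the rotation axis (parallel-axis theorem): I_hole = (1/2)mr² + md² = (1/2)(0.23424)(0.155)² + (0.23424)(0.287)² = 0.022108 kg m^2.
Treating the hole as negative mass, I = I₀ − I_hole = 0.52186 − 0.022108 = 0.49975 kg m^2.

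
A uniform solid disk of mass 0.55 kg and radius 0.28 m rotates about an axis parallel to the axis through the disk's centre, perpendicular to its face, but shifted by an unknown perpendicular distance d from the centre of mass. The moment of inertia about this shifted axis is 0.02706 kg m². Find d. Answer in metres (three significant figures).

About the centre-of-mass axis, I_cm = (1/2)MR² = (1/2)(0.55)(0.28)² = 0.02156 kg m².
Parallel axis theorem: I = I_cm + Md², so Md² = 0.02706 − 0.02156 = 0.0055 kg m².
d = √(0.0055 / 0.55) = 0.1 m.

0.100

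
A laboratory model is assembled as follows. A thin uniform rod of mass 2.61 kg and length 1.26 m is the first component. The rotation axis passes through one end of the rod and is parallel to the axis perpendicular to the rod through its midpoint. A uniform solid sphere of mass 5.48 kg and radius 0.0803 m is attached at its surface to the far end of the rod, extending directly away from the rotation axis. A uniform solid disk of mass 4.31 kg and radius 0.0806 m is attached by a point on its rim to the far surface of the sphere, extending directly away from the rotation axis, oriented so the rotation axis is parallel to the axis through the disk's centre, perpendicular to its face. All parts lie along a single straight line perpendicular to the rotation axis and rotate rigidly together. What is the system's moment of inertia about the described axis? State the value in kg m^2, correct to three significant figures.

Thin rod: I_cm = (1/12)ML² = (1/12)(2.61)(1.26)² = 0.3453 kg m^2; centre at d = 0.63 m, so I = I_cm + Md² gives I = 0.3453 + (2.61)(0.63)² = 1.3812 kg m^2.
Solid sphere: I_cm = (2/5)MR² = (2/5)(5.48)(0.0803)² = 0.014134 kg m^2; centre at d = 0.63 + 0.63 + 0.0803 = 1.3403 m, so I = I_cm + Md² gives I = 0.014134 + (5.48)(1.3403)² = 9.8584 kg m^2.
Solid disk: I_cm = (1/2)MR² = (1/2)(4.31)(0.0806)² = 0.014 kg m^2; centre at d = 0.63 + 0.63 + 0.0803 + 0.0803 + 0.0806 = 1.5012 m, so I = I_cm + Md² gives I = 0.014 + (4.31)(1.5012)² = 9.727 kg m^2.
Total I = 1.3812 + 9.8584 + 9.727 = 20.967 kg m^2.

21.0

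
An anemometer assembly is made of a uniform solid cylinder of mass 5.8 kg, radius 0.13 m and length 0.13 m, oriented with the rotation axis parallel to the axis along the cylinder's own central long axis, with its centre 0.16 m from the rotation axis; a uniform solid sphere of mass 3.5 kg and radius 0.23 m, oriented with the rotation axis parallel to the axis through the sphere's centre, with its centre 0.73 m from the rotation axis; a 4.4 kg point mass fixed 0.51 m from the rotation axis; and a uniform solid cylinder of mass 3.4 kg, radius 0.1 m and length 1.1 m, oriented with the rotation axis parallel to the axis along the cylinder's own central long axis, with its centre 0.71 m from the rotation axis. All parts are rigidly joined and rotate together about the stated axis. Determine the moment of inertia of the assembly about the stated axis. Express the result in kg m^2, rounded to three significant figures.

5.01

Solid cylinder: I_cm = (1/2)MR² = (1/2)(5.8)(0.13)² = 0.04901 kg m^2; centre at d = 0.16 m, so the parallel axis theorem gives I = 0.04901 + (5.8)(0.16)² = 0.19749 kg m^2.
Solid sphere: I_cm = (2/5)MR² = (2/5)(3.5)(0.23)² = 0.07406 kg m^2; centre at d = 0.73 m, so the parallel axis theorem gives I = 0.07406 + (3.5)(0.73)² = 1.9392 kg m^2.
Point mass: I_cm = 0; centre at d = 0.51 m, so the parallel axis theorem gives I = 0 + (4.4)(0.51)² = 1.1444 kg m^2.
Solid cylinder: I_cm = (1/2)MR² = (1/2)(3.4)(0.1)² = 0.017 kg m^2; centre at d = 0.71 m, so the parallel axis theorem gives I = 0.017 + (3.4)(0.71)² = 1.7309 kg m^2.
Total I = 0.19749 + 1.9392 + 1.1444 + 1.7309 = 5.0121 kg m^2.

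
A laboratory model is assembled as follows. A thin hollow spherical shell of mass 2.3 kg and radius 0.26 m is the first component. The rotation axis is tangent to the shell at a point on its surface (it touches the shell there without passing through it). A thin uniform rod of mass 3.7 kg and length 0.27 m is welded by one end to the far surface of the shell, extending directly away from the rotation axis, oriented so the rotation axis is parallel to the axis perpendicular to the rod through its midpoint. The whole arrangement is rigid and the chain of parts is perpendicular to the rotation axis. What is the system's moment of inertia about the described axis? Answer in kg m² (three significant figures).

1.87

Spherical shell: I_cm = (2/3)MR² = (2/3)(2.3)(0.26)² = 0.10365 kg m²; centre at d = 0.26 m, so I = I_cm + Md² gives I = 0.10365 + (2.3)(0.26)² = 0.25913 kg m².
Thin rod: I_cm = (1/12)ML² = (1/12)(3.7)(0.27)² = 0.022478 kg m²; centre at d = 0.26 + 0.26 + 0.135 = 0.655 m, so I = I_cm + Md² gives I = 0.022478 + (3.7)(0.655)² = 1.6099 kg m².
Total I = 0.25913 + 1.6099 = 1.869 kg m².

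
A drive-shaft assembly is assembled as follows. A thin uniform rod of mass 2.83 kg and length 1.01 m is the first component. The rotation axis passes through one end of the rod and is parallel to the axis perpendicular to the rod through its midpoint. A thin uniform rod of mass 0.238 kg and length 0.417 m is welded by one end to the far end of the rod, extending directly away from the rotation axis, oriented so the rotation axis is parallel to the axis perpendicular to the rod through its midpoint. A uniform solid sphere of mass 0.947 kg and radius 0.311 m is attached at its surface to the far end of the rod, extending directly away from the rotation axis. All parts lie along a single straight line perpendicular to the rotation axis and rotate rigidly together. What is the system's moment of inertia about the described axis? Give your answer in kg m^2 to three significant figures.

4.22

Thin rod: I_cm = (1/12)ML² = (1/12)(2.83)(1.01)² = 0.24057 kg m^2; centre at d = 0.505 m, so the parallel axis theorem gives I = 0.24057 + (2.83)(0.505)² = 0.96229 kg m^2.
Thin rod: I_cm = (1/12)ML² = (1/12)(0.238)(0.417)² = 0.0034488 kg m^2; centre at d = 0.505 + 0.505 + 0.2085 = 1.2185 m, so the parallel axis theorem gives I = 0.0034488 + (0.238)(1.2185)² = 0.35682 kg m^2.
Solid sphere: I_cm = (2/5)MR² = (2/5)(0.947)(0.311)² = 0.036638 kg m^2; centre at d = 0.505 + 0.505 + 0.2085 + 0.2085 + 0.311 = 1.738 m, so the parallel axis theorem gives I = 0.036638 + (0.947)(1.738)² = 2.8972 kg m^2.
Total I = 0.96229 + 0.35682 + 2.8972 = 4.2163 kg m^2.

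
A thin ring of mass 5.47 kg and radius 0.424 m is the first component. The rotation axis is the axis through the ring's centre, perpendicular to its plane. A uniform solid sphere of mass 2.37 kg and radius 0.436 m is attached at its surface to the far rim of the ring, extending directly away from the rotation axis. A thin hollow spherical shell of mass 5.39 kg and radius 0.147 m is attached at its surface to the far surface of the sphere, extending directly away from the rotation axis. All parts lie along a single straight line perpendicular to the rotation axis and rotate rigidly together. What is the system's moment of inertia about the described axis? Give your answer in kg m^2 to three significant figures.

Thin ring: I_cm = MR² = (5.47)(0.424)² = 0.98337 kg m^2; axis through the centre, so I = 0.98337 kg m^2.
Solid sphere: I_cm = (2/5)MR² = (2/5)(2.37)(0.436)² = 0.18021 kg m^2; centre at d = 0.424 + 0.436 = 0.86 m, so the parallel axis theorem gives I = 0.18021 + (2.37)(0.86)² = 1.9331 kg m^2.
Spherical shell: I_cm = (2/3)MR² = (2/3)(5.39)(0.147)² = 0.077648 kg m^2; centre at d = 0.424 + 0.436 + 0.436 + 0.147 = 1.443 m, so the parallel axis theorem gives I = 0.077648 + (5.39)(1.443)² = 11.301 kg m^2.
Total I = 0.98337 + 1.9331 + 11.301 = 14.217 kg m^2.

14.2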